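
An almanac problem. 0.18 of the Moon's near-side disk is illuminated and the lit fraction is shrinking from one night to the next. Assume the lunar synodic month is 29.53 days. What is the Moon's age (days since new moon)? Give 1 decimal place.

Invert f = (1 − cos θ)/2 to get cos θ = 1 − 2(0.18) = 0.640, hence θ₀ = arccos 0.640 = 50.2°.
A waning Moon lies in 180°–360°, so θ = 360° − 50.2° = 309.8°.
That fraction of the synodic month is 309.8/360 × 29.53 d ≈ 25.41 d.

25.4 days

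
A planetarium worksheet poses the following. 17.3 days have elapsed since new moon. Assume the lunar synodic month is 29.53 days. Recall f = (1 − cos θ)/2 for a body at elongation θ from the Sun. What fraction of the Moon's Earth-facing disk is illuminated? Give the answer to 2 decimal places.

The Moon has covered 17.3/29.53 of its cycle, so θ ≈ 360° × 17.3/29.53 = 210.9°.
cos 210.9° = (-0.858), so f = (1 − (-0.858))/2 = 0.929.

0.93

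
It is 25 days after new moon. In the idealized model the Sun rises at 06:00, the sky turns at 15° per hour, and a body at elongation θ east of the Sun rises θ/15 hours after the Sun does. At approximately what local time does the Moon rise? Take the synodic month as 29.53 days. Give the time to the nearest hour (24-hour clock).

Elongation θ = 360° × 25/29.53 ≈ 304.8°.
At 15° of sky rotation per hour, 304.8° corresponds to a 20.32 h lag.
06:00 + 20.32 h ≈ 02:19 → 02:00 to the nearest hour.

02:00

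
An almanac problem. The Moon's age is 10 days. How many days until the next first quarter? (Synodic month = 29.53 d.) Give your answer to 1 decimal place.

First quarter is 0.25 of the way through the cycle: age 0.25 × 29.53 = 7.383 d.
Already past this cycle's first quarter; the next is at 7.383 + 29.53 = 36.913 d, so 36.913 − 10 = 26.913 days.

26.9 days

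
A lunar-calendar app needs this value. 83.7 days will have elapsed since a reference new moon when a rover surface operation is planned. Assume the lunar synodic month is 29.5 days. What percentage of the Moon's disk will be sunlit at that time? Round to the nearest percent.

24%

83.7 d spans 2 complete synodic months (2 × 29.5 = 59.00 d) plus 24.70 d.
Phase angle: θ = 360°·(24.70 d)/(29.5 d) = 301.4°.
Illuminated fraction = (1 − cos 301.4°)/2 = (1 − 0.521)/2 ≈ 0.239, so 24%.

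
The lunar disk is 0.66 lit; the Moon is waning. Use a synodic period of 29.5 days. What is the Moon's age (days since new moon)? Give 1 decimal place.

20.6 days

From f = (1 − cos θ)/2: cos θ = 1 − 2×0.66 = -0.320; arccos → 108.7°.
Since the Moon is past full (waning), take the reflex angle: θ = 360° − 108.7° = 251.3°.
Age = 29.5 × 251.3°/360° ≈ 20.60 days.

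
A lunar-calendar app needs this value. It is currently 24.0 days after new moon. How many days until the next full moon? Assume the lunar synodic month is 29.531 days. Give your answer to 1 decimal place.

Full moon occurs at elongation 180°, i.e. at age 29.531 × 180/360 = 14.765 d.
This lunation's full moon (14.765 d) has passed, so add one period: 44.296 − 24.0 = 20.296 days.

20.3 days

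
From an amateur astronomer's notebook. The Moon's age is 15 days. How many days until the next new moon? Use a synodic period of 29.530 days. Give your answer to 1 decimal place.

14.5 days

One full lunation from the last new moon is 29.530 d; remaining = 29.530 − 15 = 14.530 d.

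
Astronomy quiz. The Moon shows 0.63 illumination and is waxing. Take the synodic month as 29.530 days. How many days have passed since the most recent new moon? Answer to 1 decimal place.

From f = (1 − cos θ)/2: cos θ = 1 − 2×0.63 = -0.260; arccos → 105.1°.
Waxing ⇒ before full, so θ = 105.1°.
That fraction of the synodic month is 105.1/360 × 29.530 d ≈ 8.62 d.

8.6 days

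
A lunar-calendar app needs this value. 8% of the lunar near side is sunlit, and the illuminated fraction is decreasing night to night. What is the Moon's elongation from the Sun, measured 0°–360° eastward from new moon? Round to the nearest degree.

327°

cos θ = 1 − 2f = 0.840, giving a principal value of 32.9°.
A waning Moon lies in 180°–360°, so θ = 360° − 32.9° = 327.1°.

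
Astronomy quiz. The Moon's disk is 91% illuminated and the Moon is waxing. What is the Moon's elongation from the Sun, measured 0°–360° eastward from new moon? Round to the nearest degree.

145°

cos θ = 1 − 2f = -0.820, giving a principal value of 145.1°.
Waxing ⇒ before full, so θ = 145.1°.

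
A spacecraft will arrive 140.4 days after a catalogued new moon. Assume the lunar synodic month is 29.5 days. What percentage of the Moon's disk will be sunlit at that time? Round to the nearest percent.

140.4/29.5 = 4.759 lunations, so 4 complete cycles and 22.40 d into the next.
Elongation θ = 360° × 22.40/29.5 ≈ 273.4°.
Illuminated fraction = (1 − cos 273.4°)/2 = (1 − 0.059)/2 ≈ 0.471, so 47%.

47%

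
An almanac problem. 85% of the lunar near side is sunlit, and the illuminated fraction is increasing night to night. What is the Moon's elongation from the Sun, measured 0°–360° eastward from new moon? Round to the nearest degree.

Invert f = (1 − cos θ)/2 to get cos θ = 1 − 2(0.85) = -0.700, hence θ₀ = arccos -0.700 = 134.4°.
Waxing ⇒ before full, so θ = 134.4°.

134°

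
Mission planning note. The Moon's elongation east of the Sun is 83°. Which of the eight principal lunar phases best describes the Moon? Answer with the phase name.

first quarter

The first quarter sector spans roughly 68°–112°; 83° falls inside it.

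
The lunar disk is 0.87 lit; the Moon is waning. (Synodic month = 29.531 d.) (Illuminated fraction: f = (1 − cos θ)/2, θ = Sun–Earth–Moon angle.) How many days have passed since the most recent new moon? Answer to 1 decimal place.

18.2 days

Invert f = (1 − cos θ)/2 to get cos θ = 1 − 2(0.87) = -0.740, hence θ₀ = arccos -0.740 = 137.7°.
Waning ⇒ past full, so θ = 360° − 137.7° = 222.3°.
That fraction of the synodic month is 222.3/360 × 29.531 d ≈ 18.23 d.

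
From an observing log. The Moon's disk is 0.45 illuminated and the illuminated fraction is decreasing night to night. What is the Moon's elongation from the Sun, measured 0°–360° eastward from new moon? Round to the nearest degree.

cos θ = 1 − 2f = 0.100, giving a principal value of 84.3°.
A waning Moon lies in 180°–360°, so θ = 360° − 84.3° = 275.7°.

276°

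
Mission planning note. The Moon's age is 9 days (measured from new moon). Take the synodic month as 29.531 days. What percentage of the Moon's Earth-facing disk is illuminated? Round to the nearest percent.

Phase angle: θ = 360°·(9 d)/(29.531 d) = 109.7°.
Illuminated fraction = (1 − cos 109.7°)/2 = (1 − (-0.337))/2 ≈ 0.669, so 67%.

67%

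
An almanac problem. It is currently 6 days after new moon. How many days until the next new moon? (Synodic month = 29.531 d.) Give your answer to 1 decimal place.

23.5 days

One full lunation from the last new moon is 29.531 d; remaining = 29.531 − 6 = 23.531 d.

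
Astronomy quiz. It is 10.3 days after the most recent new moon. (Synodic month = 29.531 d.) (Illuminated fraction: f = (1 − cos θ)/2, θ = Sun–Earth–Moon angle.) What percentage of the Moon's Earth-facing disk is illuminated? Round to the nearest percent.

The Moon has covered 10.3/29.531 of its cycle, so θ ≈ 360° × 10.3/29.531 = 125.6°.
With cos θ = (-0.582), the lit fraction is (1 − (-0.582))/2 ≈ 0.791, so 79%.

79%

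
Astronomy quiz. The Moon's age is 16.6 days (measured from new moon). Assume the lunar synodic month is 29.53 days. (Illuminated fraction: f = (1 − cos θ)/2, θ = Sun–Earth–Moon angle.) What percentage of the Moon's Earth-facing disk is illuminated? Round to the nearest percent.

The Moon has covered 16.6/29.53 of its cycle, so θ ≈ 360° × 16.6/29.53 = 202.4°.
With cos θ = (-0.925), the lit fraction is (1 − (-0.925))/2 ≈ 0.962, so 96%.

96%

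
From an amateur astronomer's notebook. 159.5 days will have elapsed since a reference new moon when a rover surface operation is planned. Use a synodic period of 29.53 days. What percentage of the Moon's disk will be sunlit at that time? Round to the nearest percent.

91%

159.5 d spans 5 complete synodic months (5 × 29.53 = 147.65 d) plus 11.85 d.
The Moon has covered 11.85/29.53 of its cycle, so θ ≈ 360° × 11.85/29.53 = 144.5°.
cos 144.5° = (-0.814), so f = (1 − (-0.814))/2 = 0.907, so 91%.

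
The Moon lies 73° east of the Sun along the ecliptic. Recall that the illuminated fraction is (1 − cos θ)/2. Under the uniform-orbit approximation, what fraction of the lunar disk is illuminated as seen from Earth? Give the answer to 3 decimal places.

Half-versine of 73°: (1 − 0.292)/2 = 0.354.

0.354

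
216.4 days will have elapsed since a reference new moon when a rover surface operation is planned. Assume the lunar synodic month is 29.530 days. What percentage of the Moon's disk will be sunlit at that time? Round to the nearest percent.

74%

Reduce mod P: 216.4 − 7×29.530 = 9.69 d into the current lunation.
Phase angle: θ = 360°·(9.69 d)/(29.530 d) = 118.1°.
With cos θ = (-0.471), the lit fraction is (1 − (-0.471))/2 ≈ 0.736, so 74%.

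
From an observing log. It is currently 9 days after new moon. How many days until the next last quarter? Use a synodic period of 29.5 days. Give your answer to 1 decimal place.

Last quarter is 0.75 of the way through the cycle: age 0.75 × 29.5 = 22.125 d.
So 13.125 days remain (22.125 − 9).

13.1 days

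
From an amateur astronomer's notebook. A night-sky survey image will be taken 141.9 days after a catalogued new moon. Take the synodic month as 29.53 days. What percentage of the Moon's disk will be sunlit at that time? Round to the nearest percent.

141.9/29.53 = 4.805 lunations, so 4 complete cycles and 23.78 d into the next.
Phase angle: θ = 360°·(23.78 d)/(29.53 d) = 289.9°.
Illuminated fraction = (1 − cos 289.9°)/2 = (1 − 0.340)/2 ≈ 0.330, so 33%.

33%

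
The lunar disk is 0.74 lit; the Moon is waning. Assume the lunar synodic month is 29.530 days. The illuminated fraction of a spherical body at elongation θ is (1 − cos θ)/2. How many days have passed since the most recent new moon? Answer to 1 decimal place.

cos θ = 1 − 2f = -0.480, giving a principal value of 118.7°.
Since the Moon is past full (waning), take the reflex angle: θ = 360° − 118.7° = 241.3°.
Age = 29.530 × 241.3°/360° ≈ 19.79 days.

19.8 days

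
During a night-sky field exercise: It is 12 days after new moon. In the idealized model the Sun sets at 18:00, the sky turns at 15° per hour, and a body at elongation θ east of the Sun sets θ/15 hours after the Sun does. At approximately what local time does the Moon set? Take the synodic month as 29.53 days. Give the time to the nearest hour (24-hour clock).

Phase angle: θ = 360°·(12 d)/(29.53 d) = 146.3°.
Delay after the Sun = 146.3° / (15°/h) ≈ 9.75 h.
18:00 + 9.75 h ≈ 03:45 → 04:00 to the nearest hour.

04:00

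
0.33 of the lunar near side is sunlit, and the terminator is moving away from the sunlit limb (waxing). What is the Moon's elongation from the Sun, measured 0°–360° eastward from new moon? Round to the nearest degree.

70°

Invert f = (1 − cos θ)/2 to get cos θ = 1 − 2(0.33) = 0.340, hence θ₀ = arccos 0.340 = 70.1°.
Before full moon the principal value applies: θ = 70.1°.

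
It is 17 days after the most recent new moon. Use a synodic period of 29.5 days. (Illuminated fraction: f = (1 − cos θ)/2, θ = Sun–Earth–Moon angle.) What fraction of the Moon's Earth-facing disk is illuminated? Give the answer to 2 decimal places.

0.94

The Moon has covered 17/29.5 of its cycle, so θ ≈ 360° × 17/29.5 = 207.5°.
With cos θ = (-0.887), the lit fraction is (1 − (-0.887))/2 ≈ 0.944.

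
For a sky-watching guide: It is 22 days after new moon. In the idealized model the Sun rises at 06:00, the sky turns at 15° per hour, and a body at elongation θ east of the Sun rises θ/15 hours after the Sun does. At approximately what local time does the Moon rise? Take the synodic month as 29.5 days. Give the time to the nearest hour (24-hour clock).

Elongation θ = 360° × 22/29.5 ≈ 268.5°.
The Moon trails the Sun by θ/15 = 268.5/15 ≈ 17.90 hours.
06:00 + 17.90 h ≈ 23:54 → 00:00 to the nearest hour.

00:00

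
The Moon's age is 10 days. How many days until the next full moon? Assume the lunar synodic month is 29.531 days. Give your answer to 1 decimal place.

Full moon occurs at elongation 180°, i.e. at age 29.531 × 180/360 = 14.765 d.
That is 14.765 − 10 = 4.765 days ahead.

4.8 days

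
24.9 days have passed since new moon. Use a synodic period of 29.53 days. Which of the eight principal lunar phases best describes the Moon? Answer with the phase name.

θ ≈ 360° × 24.9/29.53 = 304°, which falls in the waning crescent sector.

waning crescent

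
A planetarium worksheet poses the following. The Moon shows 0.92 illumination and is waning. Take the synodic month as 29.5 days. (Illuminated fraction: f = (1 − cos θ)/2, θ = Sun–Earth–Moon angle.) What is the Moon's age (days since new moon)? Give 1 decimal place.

From f = (1 − cos θ)/2: cos θ = 1 − 2×0.92 = -0.840; arccos → 147.1°.
Waning ⇒ past full, so θ = 360° − 147.1° = 212.9°.
Age = 29.5 × 212.9°/360° ≈ 17.44 days.

17.4 days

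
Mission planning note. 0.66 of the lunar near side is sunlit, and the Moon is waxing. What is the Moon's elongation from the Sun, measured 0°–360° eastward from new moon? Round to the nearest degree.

109°

From f = (1 − cos θ)/2: cos θ = 1 − 2×0.66 = -0.320; arccos → 108.7°.
Waxing ⇒ before full, so θ = 108.7°.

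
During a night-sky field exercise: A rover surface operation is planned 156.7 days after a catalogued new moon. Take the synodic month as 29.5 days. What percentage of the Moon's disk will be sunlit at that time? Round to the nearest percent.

Reduce mod P: 156.7 − 5×29.5 = 9.20 d into the current lunation.
The Moon has covered 9.20/29.5 of its cycle, so θ ≈ 360° × 9.20/29.5 = 112.3°.
cos 112.3° = (-0.379), so f = (1 − (-0.379))/2 = 0.689, so 69%.

69%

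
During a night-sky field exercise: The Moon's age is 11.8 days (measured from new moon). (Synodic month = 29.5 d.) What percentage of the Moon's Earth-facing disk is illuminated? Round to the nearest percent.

Elongation θ = 360° × 11.8/29.5 ≈ 144.0°.
Illuminated fraction = (1 − cos 144.0°)/2 = (1 − (-0.809))/2 ≈ 0.905, so 90%.

90%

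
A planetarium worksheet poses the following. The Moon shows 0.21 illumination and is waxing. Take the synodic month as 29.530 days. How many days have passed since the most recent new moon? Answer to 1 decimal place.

4.5 days

Invert f = (1 − cos θ)/2 to get cos θ = 1 − 2(0.21) = 0.580, hence θ₀ = arccos 0.580 = 54.5°.
Before full moon the principal value applies: θ = 54.5°.
Age = 29.530 × 54.5°/360° ≈ 4.47 days.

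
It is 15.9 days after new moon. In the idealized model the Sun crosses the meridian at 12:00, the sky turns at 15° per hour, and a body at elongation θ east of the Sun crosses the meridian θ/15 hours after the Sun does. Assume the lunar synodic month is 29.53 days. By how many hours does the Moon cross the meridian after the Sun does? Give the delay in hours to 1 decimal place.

Elongation θ = 360° × 15.9/29.53 ≈ 193.8°.
At 15° of sky rotation per hour, 193.8° corresponds to a 12.92 h lag.
So the Moon crosses the meridian 12.92 h after the Sun.

12.9 h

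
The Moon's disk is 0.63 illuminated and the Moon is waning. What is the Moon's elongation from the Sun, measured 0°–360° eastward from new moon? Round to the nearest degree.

From f = (1 − cos θ)/2: cos θ = 1 − 2×0.63 = -0.260; arccos → 105.1°.
Waning ⇒ past full, so θ = 360° − 105.1° = 254.9°.

255°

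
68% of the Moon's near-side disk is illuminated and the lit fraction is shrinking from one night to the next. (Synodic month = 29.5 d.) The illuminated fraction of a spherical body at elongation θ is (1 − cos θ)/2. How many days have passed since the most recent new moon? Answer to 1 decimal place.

20.4 days

cos θ = 1 − 2f = -0.360, giving a principal value of 111.1°.
A waning Moon lies in 180°–360°, so θ = 360° − 111.1° = 248.9°.
At 360°/29.5 d per day, 248.9° corresponds to 20.40 days.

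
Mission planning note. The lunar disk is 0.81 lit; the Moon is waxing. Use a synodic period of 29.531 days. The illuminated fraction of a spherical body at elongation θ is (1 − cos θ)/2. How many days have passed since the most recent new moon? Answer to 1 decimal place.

From f = (1 − cos θ)/2: cos θ = 1 − 2×0.81 = -0.620; arccos → 128.3°.
The Moon is waxing (0°–180°), so θ = 128.3° directly.
Age = 29.531 × 128.3°/360° ≈ 10.53 days.

10.5 days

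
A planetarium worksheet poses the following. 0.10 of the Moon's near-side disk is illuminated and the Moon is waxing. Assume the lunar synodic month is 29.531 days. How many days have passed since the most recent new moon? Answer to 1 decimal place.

3.0 days

From f = (1 − cos θ)/2: cos θ = 1 − 2×0.10 = 0.800; arccos → 36.9°.
The Moon is waxing (0°–180°), so θ = 36.9° directly.
Age = 29.531 × 36.9°/360° ≈ 3.02 days.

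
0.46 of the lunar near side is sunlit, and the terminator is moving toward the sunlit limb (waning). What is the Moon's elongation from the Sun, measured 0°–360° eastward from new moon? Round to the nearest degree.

275°

From f = (1 − cos θ)/2: cos θ = 1 − 2×0.46 = 0.080; arccos → 85.4°.
Since the Moon is past full (waning), take the reflex angle: θ = 360° − 85.4° = 274.6°.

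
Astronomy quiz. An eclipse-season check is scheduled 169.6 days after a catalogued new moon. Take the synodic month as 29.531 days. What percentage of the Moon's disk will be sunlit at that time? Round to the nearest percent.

Reduce mod P: 169.6 − 5×29.531 = 21.94 d into the current lunation.
The Moon has covered 21.94/29.531 of its cycle, so θ ≈ 360° × 21.94/29.531 = 267.5°.
cos 267.5° = (-0.043), so f = (1 − (-0.043))/2 = 0.522, so 52%.

52%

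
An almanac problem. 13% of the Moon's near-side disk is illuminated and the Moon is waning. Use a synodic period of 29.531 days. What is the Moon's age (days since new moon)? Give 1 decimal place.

26.1 days

From f = (1 − cos θ)/2: cos θ = 1 − 2×0.13 = 0.740; arccos → 42.3°.
Waning ⇒ past full, so θ = 360° − 42.3° = 317.7°.
Age = 29.531 × 317.7°/360° ≈ 26.06 days.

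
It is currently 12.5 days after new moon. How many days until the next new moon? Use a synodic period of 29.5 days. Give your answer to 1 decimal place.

17.0 days

One full lunation from the last new moon is 29.5 d; remaining = 29.5 − 12.5 = 17.000 d.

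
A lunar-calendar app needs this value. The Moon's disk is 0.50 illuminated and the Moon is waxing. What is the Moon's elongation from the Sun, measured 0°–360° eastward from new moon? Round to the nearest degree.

cos θ = 1 − 2f = 0.000, giving a principal value of 90.0°.
Before full moon the principal value applies: θ = 90.0°.

90°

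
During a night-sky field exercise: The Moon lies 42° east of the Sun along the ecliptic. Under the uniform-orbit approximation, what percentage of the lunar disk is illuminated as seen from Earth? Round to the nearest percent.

cos 42° = 0.743, so f = (1 − 0.743)/2 = 0.128, i.e. 13%.

13%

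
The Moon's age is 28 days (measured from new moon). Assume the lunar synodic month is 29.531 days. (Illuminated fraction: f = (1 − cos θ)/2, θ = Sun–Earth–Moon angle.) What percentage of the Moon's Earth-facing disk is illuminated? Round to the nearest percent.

3%

Phase angle: θ = 360°·(28 d)/(29.531 d) = 341.3°.
Illuminated fraction = (1 − cos 341.3°)/2 = (1 − 0.947)/2 ≈ 0.026, so 3%.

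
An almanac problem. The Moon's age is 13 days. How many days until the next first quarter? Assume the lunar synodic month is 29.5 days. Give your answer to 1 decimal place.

23.9 days

First quarter occurs at elongation 90°, i.e. at age 29.5 × 90/360 = 7.375 d.
This lunation's first quarter (7.375 d) has passed, so add one period: 36.875 − 13 = 23.875 days.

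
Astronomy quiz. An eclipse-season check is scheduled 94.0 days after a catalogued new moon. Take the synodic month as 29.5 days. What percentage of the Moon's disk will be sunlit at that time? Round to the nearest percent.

31%

Reduce mod P: 94.0 − 3×29.5 = 5.50 d into the current lunation.
The Moon has covered 5.50/29.5 of its cycle, so θ ≈ 360° × 5.50/29.5 = 67.1°.
With cos θ = 0.389, the lit fraction is (1 − 0.389)/2 ≈ 0.306, so 31%.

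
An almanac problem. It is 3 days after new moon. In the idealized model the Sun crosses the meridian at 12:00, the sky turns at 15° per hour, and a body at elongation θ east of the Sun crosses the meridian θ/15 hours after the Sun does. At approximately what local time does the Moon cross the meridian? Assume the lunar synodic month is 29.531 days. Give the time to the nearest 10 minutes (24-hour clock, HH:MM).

14:30

The Moon has covered 3/29.531 of its cycle, so θ ≈ 360° × 3/29.531 = 36.6°.
At 15° of sky rotation per hour, 36.6° corresponds to a 2.44 h lag.
12:00 + 2.438 h ≈ 14:26 → 14:30 to the nearest ten minutes.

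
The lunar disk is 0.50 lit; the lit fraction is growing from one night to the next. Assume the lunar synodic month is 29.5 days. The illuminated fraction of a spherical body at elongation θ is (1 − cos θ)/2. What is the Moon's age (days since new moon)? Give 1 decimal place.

Invert f = (1 − cos θ)/2 to get cos θ = 1 − 2(0.50) = 0.000, hence θ₀ = arccos 0.000 = 90.0°.
Waxing ⇒ before full, so θ = 90.0°.
Age = 29.5 × 90.0°/360° ≈ 7.38 days.

7.4 days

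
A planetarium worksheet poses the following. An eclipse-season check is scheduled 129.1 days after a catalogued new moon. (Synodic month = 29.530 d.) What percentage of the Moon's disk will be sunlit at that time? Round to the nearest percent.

85%

129.1 d spans 4 complete synodic months (4 × 29.530 = 118.12 d) plus 10.98 d.
Elongation θ = 360° × 10.98/29.530 ≈ 133.9°.
cos 133.9° = (-0.693), so f = (1 − (-0.693))/2 = 0.846, so 85%.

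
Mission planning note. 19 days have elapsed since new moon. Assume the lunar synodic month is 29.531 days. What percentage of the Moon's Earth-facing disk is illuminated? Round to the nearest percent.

81%

Phase angle: θ = 360°·(19 d)/(29.531 d) = 231.6°.
Illuminated fraction = (1 − cos 231.6°)/2 = (1 − (-0.621))/2 ≈ 0.810, so 81%.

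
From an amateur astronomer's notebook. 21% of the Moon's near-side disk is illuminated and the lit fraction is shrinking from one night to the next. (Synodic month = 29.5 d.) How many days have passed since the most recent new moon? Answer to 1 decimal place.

From f = (1 − cos θ)/2: cos θ = 1 − 2×0.21 = 0.580; arccos → 54.5°.
Since the Moon is past full (waning), take the reflex angle: θ = 360° − 54.5° = 305.5°.
That fraction of the synodic month is 305.5/360 × 29.5 d ≈ 25.03 d.

25.0 days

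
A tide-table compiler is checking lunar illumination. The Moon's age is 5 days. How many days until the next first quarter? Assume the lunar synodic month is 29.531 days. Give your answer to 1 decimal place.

First quarter is 0.25 of the way through the cycle: age 0.25 × 29.531 = 7.383 d.
That is 7.383 − 5 = 2.383 days ahead.

2.4 days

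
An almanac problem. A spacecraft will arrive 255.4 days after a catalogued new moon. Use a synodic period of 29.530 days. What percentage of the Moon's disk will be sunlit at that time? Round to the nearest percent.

Reduce mod P: 255.4 − 8×29.530 = 19.16 d into the current lunation.
Elongation θ = 360° × 19.16/29.530 ≈ 233.6°.
cos 233.6° = (-0.594), so f = (1 − (-0.594))/2 = 0.797, so 80%.

80%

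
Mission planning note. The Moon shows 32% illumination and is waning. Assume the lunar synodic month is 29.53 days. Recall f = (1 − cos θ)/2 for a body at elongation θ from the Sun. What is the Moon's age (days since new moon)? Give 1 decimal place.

23.9 days

From f = (1 − cos θ)/2: cos θ = 1 − 2×0.32 = 0.360; arccos → 68.9°.
Waning ⇒ past full, so θ = 360° − 68.9° = 291.1°.
That fraction of the synodic month is 291.1/360 × 29.53 d ≈ 23.88 d.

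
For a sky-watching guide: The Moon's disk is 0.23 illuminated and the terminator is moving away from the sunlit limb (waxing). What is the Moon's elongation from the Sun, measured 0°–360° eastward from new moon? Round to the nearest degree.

From f = (1 − cos θ)/2: cos θ = 1 − 2×0.23 = 0.540; arccos → 57.3°.
Waxing ⇒ before full, so θ = 57.3°.

57°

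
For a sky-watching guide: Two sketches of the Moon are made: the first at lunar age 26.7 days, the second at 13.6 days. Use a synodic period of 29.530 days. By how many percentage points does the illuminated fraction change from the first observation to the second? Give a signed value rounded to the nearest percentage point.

First observation: θ = 360°·26.7/29.530 = 325.5°, so f = 0.088.
Second observation: θ = 165.8°, f = 0.985.
Δf = 0.985 − 0.088 = +0.897, i.e. +90 pp.

+90 percentage points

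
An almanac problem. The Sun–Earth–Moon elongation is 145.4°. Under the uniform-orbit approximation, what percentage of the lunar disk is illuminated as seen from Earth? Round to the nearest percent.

91%

Half-versine of 145.4°: (1 − (-0.823))/2 = 0.912, i.e. 91%.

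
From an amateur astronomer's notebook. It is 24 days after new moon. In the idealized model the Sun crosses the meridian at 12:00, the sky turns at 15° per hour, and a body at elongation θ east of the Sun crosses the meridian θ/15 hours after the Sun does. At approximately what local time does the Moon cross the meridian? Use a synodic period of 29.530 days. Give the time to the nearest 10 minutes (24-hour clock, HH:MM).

07:30

Phase angle: θ = 360°·(24 d)/(29.530 d) = 292.6°.
The Moon trails the Sun by θ/15 = 292.6/15 ≈ 19.51 hours.
12:00 + 19.506 h ≈ 07:30 → 07:30 to the nearest ten minutes.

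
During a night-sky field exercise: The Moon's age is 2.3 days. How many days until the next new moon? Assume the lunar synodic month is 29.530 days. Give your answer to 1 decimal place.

The next new moon completes the synodic month: 29.530 − 2.3 = 27.230 days.

27.2 days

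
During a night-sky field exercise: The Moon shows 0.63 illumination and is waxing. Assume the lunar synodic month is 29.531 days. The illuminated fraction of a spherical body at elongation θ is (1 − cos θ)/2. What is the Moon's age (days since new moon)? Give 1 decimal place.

cos θ = 1 − 2f = -0.260, giving a principal value of 105.1°.
The Moon is waxing (0°–180°), so θ = 105.1° directly.
At 360°/29.531 d per day, 105.1° corresponds to 8.62 days.

8.6 days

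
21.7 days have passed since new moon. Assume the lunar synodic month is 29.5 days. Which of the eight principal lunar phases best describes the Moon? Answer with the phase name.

At 21.7/29.5 of the cycle, θ ≈ 265° — the last quarter range.

last quarter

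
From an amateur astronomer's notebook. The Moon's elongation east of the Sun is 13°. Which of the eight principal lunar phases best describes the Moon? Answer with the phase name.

new moon

The new moon sector spans roughly -22°–22°; 13° falls inside it.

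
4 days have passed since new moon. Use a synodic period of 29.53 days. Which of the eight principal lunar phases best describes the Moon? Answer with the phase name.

waxing crescent

At 4/29.53 of the cycle, θ ≈ 49° — the waxing crescent range.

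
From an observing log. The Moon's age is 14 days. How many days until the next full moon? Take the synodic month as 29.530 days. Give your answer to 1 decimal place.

0.8 days

Full moon occurs at elongation 180°, i.e. at age 29.530 × 180/360 = 14.765 d.
So 0.765 days remain (14.765 − 14).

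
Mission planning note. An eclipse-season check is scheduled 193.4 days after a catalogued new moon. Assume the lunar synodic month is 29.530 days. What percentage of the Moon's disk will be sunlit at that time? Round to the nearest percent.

193.4 d spans 6 complete synodic months (6 × 29.530 = 177.18 d) plus 16.22 d.
Elongation θ = 360° × 16.22/29.530 ≈ 197.7°.
cos 197.7° = (-0.952), so f = (1 − (-0.952))/2 = 0.976, so 98%.

98%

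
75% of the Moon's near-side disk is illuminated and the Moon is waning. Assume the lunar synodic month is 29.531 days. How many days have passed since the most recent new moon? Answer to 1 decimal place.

Invert f = (1 − cos θ)/2 to get cos θ = 1 − 2(0.75) = -0.500, hence θ₀ = arccos -0.500 = 120.0°.
A waning Moon lies in 180°–360°, so θ = 360° − 120.0° = 240.0°.
That fraction of the synodic month is 240.0/360 × 29.531 d ≈ 19.69 d.

19.7 days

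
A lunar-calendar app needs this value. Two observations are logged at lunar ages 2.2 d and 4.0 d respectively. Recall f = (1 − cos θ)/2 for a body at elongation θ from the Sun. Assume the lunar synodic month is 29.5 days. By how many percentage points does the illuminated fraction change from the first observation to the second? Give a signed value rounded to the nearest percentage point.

θ₁ = 360° × 2.2/29.5 = 26.8°, f₁ = (1 − cos θ₁)/2 = 0.054.
θ₂ = 360° × 4.0/29.5 = 48.8°, f₂ = (1 − cos θ₂)/2 = 0.171.
Change = f₂ − f₁ = +0.117 → +12 percentage points.

+12 pp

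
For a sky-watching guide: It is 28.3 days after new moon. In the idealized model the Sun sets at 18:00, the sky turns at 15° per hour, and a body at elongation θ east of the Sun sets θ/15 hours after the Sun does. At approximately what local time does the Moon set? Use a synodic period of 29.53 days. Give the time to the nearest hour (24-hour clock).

Phase angle: θ = 360°·(28.3 d)/(29.53 d) = 345.0°.
The Moon trails the Sun by θ/15 = 345.0/15 ≈ 23.00 hours.
18:00 + 23.00 h ≈ 17:00 → 17:00 to the nearest hour.

17:00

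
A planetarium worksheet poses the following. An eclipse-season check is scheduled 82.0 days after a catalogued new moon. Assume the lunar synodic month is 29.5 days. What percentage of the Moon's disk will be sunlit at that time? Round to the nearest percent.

Reduce mod P: 82.0 − 2×29.5 = 23.00 d into the current lunation.
Phase angle: θ = 360°·(23.00 d)/(29.5 d) = 280.7°.
Illuminated fraction = (1 − cos 280.7°)/2 = (1 − 0.185)/2 ≈ 0.407, so 41%.

41%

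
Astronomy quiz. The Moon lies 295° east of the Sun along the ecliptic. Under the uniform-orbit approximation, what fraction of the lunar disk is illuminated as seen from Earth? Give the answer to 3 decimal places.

0.289

cos 295° = 0.423, so f = (1 − 0.423)/2 = 0.289.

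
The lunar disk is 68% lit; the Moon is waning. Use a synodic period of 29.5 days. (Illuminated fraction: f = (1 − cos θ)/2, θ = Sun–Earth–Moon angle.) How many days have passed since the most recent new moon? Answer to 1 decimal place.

From f = (1 − cos θ)/2: cos θ = 1 − 2×0.68 = -0.360; arccos → 111.1°.
A waning Moon lies in 180°–360°, so θ = 360° − 111.1° = 248.9°.
Age = 29.5 × 248.9°/360° ≈ 20.40 days.

20.4 days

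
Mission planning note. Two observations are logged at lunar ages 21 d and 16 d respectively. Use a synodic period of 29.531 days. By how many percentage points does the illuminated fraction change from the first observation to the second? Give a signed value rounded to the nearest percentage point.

+36 pp

First observation: θ = 360°·21/29.531 = 256.0°, so f = 0.621.
Second observation: θ = 195.0°, f = 0.983.
Δf = 0.983 − 0.621 = +0.362, i.e. +36 pp.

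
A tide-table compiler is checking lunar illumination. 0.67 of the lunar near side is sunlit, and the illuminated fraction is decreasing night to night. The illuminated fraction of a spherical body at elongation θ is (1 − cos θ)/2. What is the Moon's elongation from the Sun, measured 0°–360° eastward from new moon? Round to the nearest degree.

From f = (1 − cos θ)/2: cos θ = 1 − 2×0.67 = -0.340; arccos → 109.9°.
A waning Moon lies in 180°–360°, so θ = 360° − 109.9° = 250.1°.

250°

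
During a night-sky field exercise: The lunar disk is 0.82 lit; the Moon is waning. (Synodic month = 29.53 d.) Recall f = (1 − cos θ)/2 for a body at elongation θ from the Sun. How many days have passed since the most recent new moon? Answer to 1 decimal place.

cos θ = 1 − 2f = -0.640, giving a principal value of 129.8°.
Since the Moon is past full (waning), take the reflex angle: θ = 360° − 129.8° = 230.2°.
That fraction of the synodic month is 230.2/360 × 29.53 d ≈ 18.88 d.

18.9 days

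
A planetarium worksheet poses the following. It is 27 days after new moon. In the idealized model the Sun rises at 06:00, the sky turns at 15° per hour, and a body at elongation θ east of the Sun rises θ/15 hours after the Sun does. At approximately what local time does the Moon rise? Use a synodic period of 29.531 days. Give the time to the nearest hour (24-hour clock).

Elongation θ = 360° × 27/29.531 ≈ 329.1°.
At 15° of sky rotation per hour, 329.1° corresponds to a 21.94 h lag.
06:00 + 21.94 h ≈ 03:57 → 04:00 to the nearest hour.

04:00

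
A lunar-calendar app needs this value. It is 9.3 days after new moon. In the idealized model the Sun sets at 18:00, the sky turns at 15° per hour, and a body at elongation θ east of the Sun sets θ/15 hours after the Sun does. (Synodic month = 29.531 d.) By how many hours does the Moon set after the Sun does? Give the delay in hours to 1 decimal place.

7.6 h

Elongation θ = 360° × 9.3/29.531 ≈ 113.4°.
Delay after the Sun = 113.4° / (15°/h) ≈ 7.56 h.
So the Moon sets 7.56 h after the Sun.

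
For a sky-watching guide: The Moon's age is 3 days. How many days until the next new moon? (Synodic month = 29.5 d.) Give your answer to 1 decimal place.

26.5 days

The next new moon completes the synodic month: 29.5 − 3 = 26.500 days.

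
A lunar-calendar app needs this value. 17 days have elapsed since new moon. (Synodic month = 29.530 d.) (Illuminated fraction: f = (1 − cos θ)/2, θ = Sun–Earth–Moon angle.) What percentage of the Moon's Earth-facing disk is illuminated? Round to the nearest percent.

94%

The Moon has covered 17/29.530 of its cycle, so θ ≈ 360° × 17/29.530 = 207.2°.
With cos θ = (-0.889), the lit fraction is (1 − (-0.889))/2 ≈ 0.945, so 94%.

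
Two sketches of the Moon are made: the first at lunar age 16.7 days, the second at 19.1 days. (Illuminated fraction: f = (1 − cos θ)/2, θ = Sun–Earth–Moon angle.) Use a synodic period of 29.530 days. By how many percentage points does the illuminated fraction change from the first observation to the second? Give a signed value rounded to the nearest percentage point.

-16 percentage points

First observation: θ = 360°·16.7/29.530 = 203.6°, so f = 0.958.
Second observation: θ = 232.8°, f = 0.802.
Δf = 0.802 − 0.958 = -0.156, i.e. -16 pp.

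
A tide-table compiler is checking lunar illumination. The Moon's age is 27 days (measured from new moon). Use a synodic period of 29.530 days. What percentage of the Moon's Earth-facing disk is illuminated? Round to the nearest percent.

Elongation θ = 360° × 27/29.530 ≈ 329.2°.
cos 329.2° = 0.859, so f = (1 − 0.859)/2 = 0.071, so 7%.

7%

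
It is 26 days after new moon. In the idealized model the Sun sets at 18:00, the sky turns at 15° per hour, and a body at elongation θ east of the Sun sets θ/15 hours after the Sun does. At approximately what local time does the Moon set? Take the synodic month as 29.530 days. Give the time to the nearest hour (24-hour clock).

Elongation θ = 360° × 26/29.530 ≈ 317.0°.
At 15° of sky rotation per hour, 317.0° corresponds to a 21.13 h lag.
18:00 + 21.13 h ≈ 15:08 → 15:00 to the nearest hour.

15:00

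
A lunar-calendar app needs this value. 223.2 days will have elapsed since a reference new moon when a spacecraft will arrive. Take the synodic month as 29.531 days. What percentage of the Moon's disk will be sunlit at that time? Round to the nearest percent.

97%

223.2/29.531 = 7.558 lunations, so 7 complete cycles and 16.48 d into the next.
Phase angle: θ = 360°·(16.48 d)/(29.531 d) = 200.9°.
Illuminated fraction = (1 − cos 200.9°)/2 = (1 − (-0.934))/2 ≈ 0.967, so 97%.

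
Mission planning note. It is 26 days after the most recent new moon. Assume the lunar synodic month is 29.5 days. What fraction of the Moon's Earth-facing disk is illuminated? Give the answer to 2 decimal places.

0.13

Phase angle: θ = 360°·(26 d)/(29.5 d) = 317.3°.
cos 317.3° = 0.735, so f = (1 − 0.735)/2 = 0.133.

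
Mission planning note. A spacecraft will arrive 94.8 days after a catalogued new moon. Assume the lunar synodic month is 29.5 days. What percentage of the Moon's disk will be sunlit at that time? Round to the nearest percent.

39%

94.8/29.5 = 3.214 lunations, so 3 complete cycles and 6.30 d into the next.
Elongation θ = 360° × 6.30/29.5 ≈ 76.9°.
Illuminated fraction = (1 − cos 76.9°)/2 = (1 − 0.227)/2 ≈ 0.387, so 39%.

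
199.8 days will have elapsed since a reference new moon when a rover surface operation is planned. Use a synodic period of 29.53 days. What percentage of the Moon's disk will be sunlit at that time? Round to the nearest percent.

45%

Reduce mod P: 199.8 − 6×29.53 = 22.62 d into the current lunation.
Elongation θ = 360° × 22.62/29.53 ≈ 275.8°.
With cos θ = 0.100, the lit fraction is (1 − 0.100)/2 ≈ 0.450, so 45%.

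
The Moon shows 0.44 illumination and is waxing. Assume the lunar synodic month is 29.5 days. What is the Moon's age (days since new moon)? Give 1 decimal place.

6.8 days

From f = (1 − cos θ)/2: cos θ = 1 − 2×0.44 = 0.120; arccos → 83.1°.
The Moon is waxing (0°–180°), so θ = 83.1° directly.
Age = 29.5 × 83.1°/360° ≈ 6.81 days.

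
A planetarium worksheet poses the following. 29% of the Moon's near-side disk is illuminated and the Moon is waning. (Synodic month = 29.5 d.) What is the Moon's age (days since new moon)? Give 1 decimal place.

24.2 days

cos θ = 1 − 2f = 0.420, giving a principal value of 65.2°.
Since the Moon is past full (waning), take the reflex angle: θ = 360° − 65.2° = 294.8°.
At 360°/29.5 d per day, 294.8° corresponds to 24.16 days.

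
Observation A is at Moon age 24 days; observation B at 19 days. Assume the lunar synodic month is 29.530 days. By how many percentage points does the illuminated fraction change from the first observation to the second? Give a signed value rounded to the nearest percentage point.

+50 pp

θ₁ = 360° × 24/29.530 = 292.6°, f₁ = (1 − cos θ₁)/2 = 0.308.
θ₂ = 360° × 19/29.530 = 231.6°, f₂ = (1 − cos θ₂)/2 = 0.810.
Change = f₂ − f₁ = +0.502 → +50 percentage points.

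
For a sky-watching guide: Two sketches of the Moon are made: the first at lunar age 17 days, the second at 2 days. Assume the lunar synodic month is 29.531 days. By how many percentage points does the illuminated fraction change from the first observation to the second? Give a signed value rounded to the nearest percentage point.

First observation: θ = 360°·17/29.531 = 207.2°, so f = 0.945.
Second observation: θ = 24.4°, f = 0.045.
Δf = 0.045 − 0.945 = -0.900, i.e. -90 pp.

-90 pp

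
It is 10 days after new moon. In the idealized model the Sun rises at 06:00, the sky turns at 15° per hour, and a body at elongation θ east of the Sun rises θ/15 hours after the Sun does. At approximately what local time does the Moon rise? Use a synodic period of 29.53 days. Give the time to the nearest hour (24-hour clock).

14:00

Phase angle: θ = 360°·(10 d)/(29.53 d) = 121.9°.
The Moon trails the Sun by θ/15 = 121.9/15 ≈ 8.13 hours.
06:00 + 8.13 h ≈ 14:08 → 14:00 to the nearest hour.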